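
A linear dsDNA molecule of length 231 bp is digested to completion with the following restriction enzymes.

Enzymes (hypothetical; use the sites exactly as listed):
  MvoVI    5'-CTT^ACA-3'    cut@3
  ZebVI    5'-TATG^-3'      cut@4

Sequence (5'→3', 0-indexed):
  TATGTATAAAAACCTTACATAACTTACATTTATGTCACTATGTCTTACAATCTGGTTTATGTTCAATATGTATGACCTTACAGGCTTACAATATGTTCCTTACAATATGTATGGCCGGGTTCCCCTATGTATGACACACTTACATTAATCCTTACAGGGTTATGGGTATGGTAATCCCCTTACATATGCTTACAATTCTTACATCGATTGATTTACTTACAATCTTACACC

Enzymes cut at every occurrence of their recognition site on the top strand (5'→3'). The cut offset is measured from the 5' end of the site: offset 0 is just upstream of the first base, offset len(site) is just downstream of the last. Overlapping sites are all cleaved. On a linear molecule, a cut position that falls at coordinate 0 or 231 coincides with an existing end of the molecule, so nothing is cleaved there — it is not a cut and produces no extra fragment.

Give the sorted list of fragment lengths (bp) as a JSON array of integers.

[3,4,4,4,4,4,5,5,6,6,7,8,8,8,8,8,8,9,9,9,9,11,11,12,12,15,16,18]

Per-enzyme occurrences:
  MvoVI CTTACA/3: at [13, 22, 43, 76, 84, 98, 138, 150, 178, 188, 197, 215, 223] ⇒ [16, 25, 46, 79, 87, 101, 141, 153, 181, 191, 200, 218, 226]
  ZebVI TATG/4: at [0, 30, 38, 57, 66, 70, 91, 105, 109, 125, 129, 160, 166, 184] ⇒ [4, 34, 42, 61, 70, 74, 95, 109, 113, 129, 133, 164, 170, 188]

Pooled cuts: [4, 16, 25, 34, 42, 46, 61, 70, 74, 79, 87, 95, 101, 109, 113, 129, 133, 141, 153, 164, 170, 181, 188, 191, 200, 218, 226]

Fragments:
  [0,4): 4 bp
  [4,16): 12 bp
  [16,25): 9 bp
  [25,34): 9 bp
  [34,42): 8 bp
  [42,46): 4 bp
  [46,61): 15 bp
  [61,70): 9 bp
  [70,74): 4 bp
  [74,79): 5 bp
  [79,87): 8 bp
  [87,95): 8 bp
  [95,101): 6 bp
  [101,109): 8 bp
  [109,113): 4 bp
  [113,129): 16 bp
  [129,133): 4 bp
  [133,141): 8 bp
  [141,153): 12 bp
  [153,164): 11 bp
  [164,170): 6 bp
  [170,181): 11 bp
  [181,188): 7 bp
  [188,191): 3 bp
  [191,200): 9 bp
  [200,218): 18 bp
  [218,226): 8 bp
  [226,231): 5 bp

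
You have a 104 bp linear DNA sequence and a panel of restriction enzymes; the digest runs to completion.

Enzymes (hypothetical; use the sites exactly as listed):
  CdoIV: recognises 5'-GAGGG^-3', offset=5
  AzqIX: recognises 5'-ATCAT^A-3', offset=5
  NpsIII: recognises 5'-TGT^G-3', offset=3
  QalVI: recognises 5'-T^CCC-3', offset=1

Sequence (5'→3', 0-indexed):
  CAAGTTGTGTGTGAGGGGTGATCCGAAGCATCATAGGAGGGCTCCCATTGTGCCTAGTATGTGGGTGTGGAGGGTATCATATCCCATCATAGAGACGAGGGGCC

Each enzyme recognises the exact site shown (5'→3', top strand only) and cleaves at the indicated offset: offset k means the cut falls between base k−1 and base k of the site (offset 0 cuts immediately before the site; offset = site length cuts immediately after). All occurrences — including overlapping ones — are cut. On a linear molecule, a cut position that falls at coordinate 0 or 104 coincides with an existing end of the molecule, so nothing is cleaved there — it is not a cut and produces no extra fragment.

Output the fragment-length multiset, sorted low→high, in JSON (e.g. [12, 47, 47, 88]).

Scan for sites:
  CdoIV (GAGGG, off=5): starts [12, 36, 69, 96] → cuts [17, 41, 74, 101]
  AzqIX (ATCATA, off=5): starts [29, 75, 85] → cuts [34, 80, 90]
  NpsIII (TGTG, off=3): starts [5, 7, 9, 48, 59, 65] → cuts [8, 10, 12, 51, 62, 68]
  QalVI (TCCC, off=1): starts [42, 81] → cuts [43, 82]

Pooled cuts: [8, 10, 12, 17, 34, 41, 43, 51, 62, 68, 74, 80, 82, 90, 101]

Fragments:
  [0,8): 8 bp
  [8,10): 2 bp
  [10,12): 2 bp
  [12,17): 5 bp
  [17,34): 17 bp
  [34,41): 7 bp
  [41,43): 2 bp
  [43,51): 8 bp
  [51,62): 11 bp
  [62,68): 6 bp
  [68,74): 6 bp
  [74,80): 6 bp
  [80,82): 2 bp
  [82,90): 8 bp
  [90,101): 11 bp
  [101,104): 3 bp

[2,2,2,2,3,5,6,6,6,7,8,8,8,11,11,17]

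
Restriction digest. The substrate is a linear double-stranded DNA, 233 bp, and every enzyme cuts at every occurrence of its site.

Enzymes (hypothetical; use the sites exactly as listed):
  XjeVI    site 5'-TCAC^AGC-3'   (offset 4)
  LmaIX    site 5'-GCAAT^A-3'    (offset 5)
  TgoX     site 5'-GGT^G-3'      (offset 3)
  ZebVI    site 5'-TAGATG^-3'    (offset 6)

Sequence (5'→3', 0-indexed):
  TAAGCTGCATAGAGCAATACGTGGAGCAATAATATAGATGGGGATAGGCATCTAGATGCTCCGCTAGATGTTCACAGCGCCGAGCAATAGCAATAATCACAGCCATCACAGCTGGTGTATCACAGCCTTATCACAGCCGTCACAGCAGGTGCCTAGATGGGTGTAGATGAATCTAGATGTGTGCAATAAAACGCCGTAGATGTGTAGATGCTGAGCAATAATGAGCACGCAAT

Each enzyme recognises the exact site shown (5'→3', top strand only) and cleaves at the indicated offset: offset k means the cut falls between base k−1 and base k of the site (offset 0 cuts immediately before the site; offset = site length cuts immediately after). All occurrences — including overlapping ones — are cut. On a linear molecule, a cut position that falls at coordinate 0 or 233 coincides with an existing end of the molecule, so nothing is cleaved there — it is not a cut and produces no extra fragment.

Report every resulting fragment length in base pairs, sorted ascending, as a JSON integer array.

Per-enzyme occurrences:
  XjeVI TCACAGC/4: at [71, 96, 105, 119, 130, 139] ⇒ [75, 100, 109, 123, 134, 143]
  LmaIX GCAATA/5: at [13, 25, 83, 89, 182, 214] ⇒ [18, 30, 88, 94, 187, 219]
  TgoX GGTG/3: at [113, 147, 159] ⇒ [116, 150, 162]
  ZebVI TAGATG/6: at [34, 52, 64, 153, 163, 173, 196, 204] ⇒ [40, 58, 70, 159, 169, 179, 202, 210]

Pooled cuts: [18, 30, 40, 58, 70, 75, 88, 94, 100, 109, 116, 123, 134, 143, 150, 159, 162, 169, 179, 187, 202, 210, 219]

Fragment lengths:
  [0,18): 18 bp
  [18,30): 12 bp
  [30,40): 10 bp
  [40,58): 18 bp
  [58,70): 12 bp
  [70,75): 5 bp
  [75,88): 13 bp
  [88,94): 6 bp
  [94,100): 6 bp
  [100,109): 9 bp
  [109,116): 7 bp
  [116,123): 7 bp
  [123,134): 11 bp
  [134,143): 9 bp
  [143,150): 7 bp
  [150,159): 9 bp
  [159,162): 3 bp
  [162,169): 7 bp
  [169,179): 10 bp
  [179,187): 8 bp
  [187,202): 15 bp
  [202,210): 8 bp
  [210,219): 9 bp
  [219,233): 14 bp

[3,5,6,6,7,7,7,7,8,8,9,9,9,9,10,10,11,12,12,13,14,15,18,18]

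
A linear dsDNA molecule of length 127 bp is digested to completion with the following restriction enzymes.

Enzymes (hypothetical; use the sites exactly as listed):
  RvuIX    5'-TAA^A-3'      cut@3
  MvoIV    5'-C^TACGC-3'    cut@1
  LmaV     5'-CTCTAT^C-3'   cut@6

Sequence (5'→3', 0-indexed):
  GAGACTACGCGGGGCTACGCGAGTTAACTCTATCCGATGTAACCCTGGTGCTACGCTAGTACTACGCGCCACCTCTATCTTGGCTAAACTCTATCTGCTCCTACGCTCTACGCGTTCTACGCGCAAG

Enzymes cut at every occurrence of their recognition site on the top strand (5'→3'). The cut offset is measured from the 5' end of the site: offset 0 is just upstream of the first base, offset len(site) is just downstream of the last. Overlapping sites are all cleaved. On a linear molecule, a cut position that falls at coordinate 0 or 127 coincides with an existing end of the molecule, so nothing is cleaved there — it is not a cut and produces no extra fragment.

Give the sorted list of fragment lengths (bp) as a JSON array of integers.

[5,7,7,7,9,9,10,10,11,16,18,18]

Scan for sites:
  RvuIX (TAAA, off=3): starts [84] → cuts [87]
  MvoIV (CTACGC, off=1): starts [4, 14, 50, 61, 100, 107, 116] → cuts [5, 15, 51, 62, 101, 108, 117]
  LmaV (CTCTATC, off=6): starts [27, 72, 88] → cuts [33, 78, 94]

Pooled cuts: [5, 15, 33, 51, 62, 78, 87, 94, 101, 108, 117]

Fragment lengths:
  [0,5): 5 bp
  [5,15): 10 bp
  [15,33): 18 bp
  [33,51): 18 bp
  [51,62): 11 bp
  [62,78): 16 bp
  [78,87): 9 bp
  [87,94): 7 bp
  [94,101): 7 bp
  [101,108): 7 bp
  [108,117): 9 bp
  [117,127): 10 bp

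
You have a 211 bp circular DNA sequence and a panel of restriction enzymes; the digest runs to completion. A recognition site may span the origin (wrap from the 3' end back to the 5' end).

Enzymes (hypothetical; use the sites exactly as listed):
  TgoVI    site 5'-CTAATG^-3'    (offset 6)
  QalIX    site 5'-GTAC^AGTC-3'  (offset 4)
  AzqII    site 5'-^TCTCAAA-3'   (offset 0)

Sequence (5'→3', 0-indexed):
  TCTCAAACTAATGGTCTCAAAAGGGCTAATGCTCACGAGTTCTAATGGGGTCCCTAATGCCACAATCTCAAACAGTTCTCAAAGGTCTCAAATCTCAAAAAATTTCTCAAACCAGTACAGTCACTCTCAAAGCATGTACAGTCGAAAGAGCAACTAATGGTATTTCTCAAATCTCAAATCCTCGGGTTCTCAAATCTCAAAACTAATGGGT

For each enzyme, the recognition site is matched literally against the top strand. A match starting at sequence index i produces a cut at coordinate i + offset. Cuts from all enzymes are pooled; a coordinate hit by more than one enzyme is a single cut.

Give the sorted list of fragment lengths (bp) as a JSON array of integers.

[1,3,5,6,6,7,7,7,9,11,12,12,13,14,14,15,16,16,17,20]

Site scan:
  TgoVI (CTAATG, off=6): starts [7, 25, 41, 53, 153, 202] → cuts [13, 31, 47, 59, 159, 208]
  QalIX (GTACAGTC, off=4): starts [114, 135] → cuts [118, 139]
  AzqII (TCTCAAA, off=0): starts [0, 14, 65, 76, 85, 92, 104, 124, 164, 171, 187, 194] → cuts [0, 14, 65, 76, 85, 92, 104, 124, 164, 171, 187, 194]

Pooled cuts: [0, 13, 14, 31, 47, 59, 65, 76, 85, 92, 104, 118, 124, 139, 159, 164, 171, 187, 194, 208]

Fragments:
  0→13: 13 bp
  13→14: 1 bp
  14→31: 17 bp
  31→47: 16 bp
  47→59: 12 bp
  59→65: 6 bp
  65→76: 11 bp
  76→85: 9 bp
  85→92: 7 bp
  92→104: 12 bp
  104→118: 14 bp
  118→124: 6 bp
  124→139: 15 bp
  139→159: 20 bp
  159→164: 5 bp
  164→171: 7 bp
  171→187: 16 bp
  187→194: 7 bp
  194→208: 14 bp
  208→0 (wrap): 211-208+0 = 3 bp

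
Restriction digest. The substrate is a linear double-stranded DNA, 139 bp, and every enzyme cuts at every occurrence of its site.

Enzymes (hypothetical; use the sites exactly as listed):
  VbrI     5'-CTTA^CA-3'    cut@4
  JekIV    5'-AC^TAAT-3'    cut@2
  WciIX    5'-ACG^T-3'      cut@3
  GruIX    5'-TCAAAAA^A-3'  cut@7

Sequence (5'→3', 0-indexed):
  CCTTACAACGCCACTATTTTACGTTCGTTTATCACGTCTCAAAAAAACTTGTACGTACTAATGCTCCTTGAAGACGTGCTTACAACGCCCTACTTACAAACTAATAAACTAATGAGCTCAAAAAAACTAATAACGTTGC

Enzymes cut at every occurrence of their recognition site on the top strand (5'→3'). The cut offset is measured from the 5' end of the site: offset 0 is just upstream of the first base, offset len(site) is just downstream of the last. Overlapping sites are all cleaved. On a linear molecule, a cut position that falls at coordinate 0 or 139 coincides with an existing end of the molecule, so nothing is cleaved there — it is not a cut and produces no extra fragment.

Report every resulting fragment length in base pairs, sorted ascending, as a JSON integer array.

Per-enzyme occurrences:
  VbrI (CTTACA, off=4): starts [1, 78, 92] → cuts [5, 82, 96]
  JekIV (ACTAAT, off=2): starts [56, 99, 107, 125] → cuts [58, 101, 109, 127]
  WciIX (ACGT, off=3): starts [20, 33, 52, 73, 132] → cuts [23, 36, 55, 76, 135]
  GruIX (TCAAAAAA, off=7): starts [38, 117] → cuts [45, 124]

All cut coordinates (distinct, sorted): [5, 23, 36, 45, 55, 58, 76, 82, 96, 101, 109, 124, 127, 135]

Fragment lengths:
  [0,5): 5 bp
  [5,23): 18 bp
  [23,36): 13 bp
  [36,45): 9 bp
  [45,55): 10 bp
  [55,58): 3 bp
  [58,76): 18 bp
  [76,82): 6 bp
  [82,96): 14 bp
  [96,101): 5 bp
  [101,109): 8 bp
  [109,124): 15 bp
  [124,127): 3 bp
  [127,135): 8 bp
  [135,139): 4 bp

[3,3,4,5,5,6,8,8,9,10,13,14,15,18,18]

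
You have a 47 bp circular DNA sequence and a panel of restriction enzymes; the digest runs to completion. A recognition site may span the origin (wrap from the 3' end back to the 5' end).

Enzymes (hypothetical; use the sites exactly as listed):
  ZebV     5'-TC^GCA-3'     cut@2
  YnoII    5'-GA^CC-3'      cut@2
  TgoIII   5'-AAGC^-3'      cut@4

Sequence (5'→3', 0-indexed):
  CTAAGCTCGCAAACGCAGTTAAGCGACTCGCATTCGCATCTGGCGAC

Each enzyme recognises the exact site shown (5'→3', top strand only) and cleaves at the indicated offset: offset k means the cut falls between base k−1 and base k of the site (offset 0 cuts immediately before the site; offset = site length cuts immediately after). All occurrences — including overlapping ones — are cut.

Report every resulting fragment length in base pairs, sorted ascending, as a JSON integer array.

[2,5,6,7,11,16]

Scan for sites:
  ZebV (TCGCA, off=2): starts [6, 27, 33] → cuts [8, 29, 35]
  YnoII (GACC, off=2): starts [44] → cuts [46]
  TgoIII (AAGC, off=4): starts [2, 20] → cuts [6, 24]

Pooled cuts: [6, 8, 24, 29, 35, 46]

Fragment lengths:
  6→8: 2 bp
  8→24: 16 bp
  24→29: 5 bp
  29→35: 6 bp
  35→46: 11 bp
  46→6 (wrap): 47-46+6 = 7 bp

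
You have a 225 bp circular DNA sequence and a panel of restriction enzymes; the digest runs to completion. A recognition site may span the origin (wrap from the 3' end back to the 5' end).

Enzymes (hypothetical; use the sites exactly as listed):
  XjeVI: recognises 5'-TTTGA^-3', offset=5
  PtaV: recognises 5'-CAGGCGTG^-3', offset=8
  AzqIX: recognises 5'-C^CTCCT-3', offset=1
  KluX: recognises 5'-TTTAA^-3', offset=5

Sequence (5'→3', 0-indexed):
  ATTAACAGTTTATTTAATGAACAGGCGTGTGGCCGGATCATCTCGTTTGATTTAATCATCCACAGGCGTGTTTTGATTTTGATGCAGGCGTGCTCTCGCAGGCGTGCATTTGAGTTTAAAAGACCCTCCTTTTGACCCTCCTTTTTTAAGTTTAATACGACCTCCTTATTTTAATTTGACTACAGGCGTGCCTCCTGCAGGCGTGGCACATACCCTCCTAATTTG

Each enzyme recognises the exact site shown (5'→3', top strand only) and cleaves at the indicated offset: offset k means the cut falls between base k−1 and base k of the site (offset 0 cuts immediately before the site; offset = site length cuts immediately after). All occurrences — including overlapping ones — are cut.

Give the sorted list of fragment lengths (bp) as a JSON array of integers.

[1,2,5,5,6,6,6,6,6,6,7,9,10,10,11,12,12,12,13,14,14,15,16,21]

Scan for sites:
  XjeVI TTTGA/5: at [45, 71, 77, 108, 130, 174, 221] ⇒ [1, 50, 76, 82, 113, 135, 179]
  PtaV CAGGCGTG/8: at [21, 62, 84, 98, 182, 197] ⇒ [29, 70, 92, 106, 190, 205]
  AzqIX CCTCCT/1: at [124, 136, 160, 190, 213] ⇒ [125, 137, 161, 191, 214]
  KluX TTTAA/5: at [12, 50, 114, 144, 150, 169] ⇒ [17, 55, 119, 149, 155, 174]

All cut coordinates (distinct, sorted): [1, 17, 29, 50, 55, 70, 76, 82, 92, 106, 113, 119, 125, 135, 137, 149, 155, 161, 174, 179, 190, 191, 205, 214]

Fragments:
  1→17: 16 bp
  17→29: 12 bp
  29→50: 21 bp
  50→55: 5 bp
  55→70: 15 bp
  70→76: 6 bp
  76→82: 6 bp
  82→92: 10 bp
  92→106: 14 bp
  106→113: 7 bp
  113→119: 6 bp
  119→125: 6 bp
  125→135: 10 bp
  135→137: 2 bp
  137→149: 12 bp
  149→155: 6 bp
  155→161: 6 bp
  161→174: 13 bp
  174→179: 5 bp
  179→190: 11 bp
  190→191: 1 bp
  191→205: 14 bp
  205→214: 9 bp
  214→1 (wrap): 225-214+1 = 12 bp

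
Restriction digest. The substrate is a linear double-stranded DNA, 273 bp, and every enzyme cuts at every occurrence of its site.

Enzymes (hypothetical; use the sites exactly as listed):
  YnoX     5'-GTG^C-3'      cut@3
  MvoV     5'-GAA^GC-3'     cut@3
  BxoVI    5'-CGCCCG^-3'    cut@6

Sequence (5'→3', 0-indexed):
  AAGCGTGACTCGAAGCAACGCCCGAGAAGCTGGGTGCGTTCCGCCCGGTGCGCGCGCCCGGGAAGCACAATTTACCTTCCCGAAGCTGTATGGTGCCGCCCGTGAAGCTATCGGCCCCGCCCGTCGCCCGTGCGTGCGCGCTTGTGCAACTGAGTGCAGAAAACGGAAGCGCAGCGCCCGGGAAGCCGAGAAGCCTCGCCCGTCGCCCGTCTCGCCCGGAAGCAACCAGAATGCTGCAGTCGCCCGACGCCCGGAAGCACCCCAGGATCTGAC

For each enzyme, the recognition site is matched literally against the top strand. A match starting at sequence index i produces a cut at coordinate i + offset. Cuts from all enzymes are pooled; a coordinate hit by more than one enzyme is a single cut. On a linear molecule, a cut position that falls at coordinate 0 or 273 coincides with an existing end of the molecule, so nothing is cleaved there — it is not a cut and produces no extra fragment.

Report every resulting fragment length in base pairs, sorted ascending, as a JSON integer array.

[2,3,3,3,4,4,4,4,4,7,7,7,7,8,8,9,10,10,10,10,10,11,11,12,12,14,17,17,20,25]

Per-enzyme occurrences:
  YnoX GTGC/3: at [33, 47, 92, 129, 133, 143, 153] ⇒ [36, 50, 95, 132, 136, 146, 156]
  MvoV GAAGC/3: at [11, 25, 61, 81, 103, 165, 181, 189, 218, 253] ⇒ [14, 28, 64, 84, 106, 168, 184, 192, 221, 256]
  BxoVI CGCCCG/6: at [18, 41, 54, 96, 117, 124, 174, 196, 203, 212, 240, 247] ⇒ [24, 47, 60, 102, 123, 130, 180, 202, 209, 218, 246, 253]

Pooled cuts: [14, 24, 28, 36, 47, 50, 60, 64, 84, 95, 102, 106, 123, 130, 132, 136, 146, 156, 168, 180, 184, 192, 202, 209, 218, 221, 246, 253, 256]

Fragments:
  [0,14): 14 bp
  [14,24): 10 bp
  [24,28): 4 bp
  [28,36): 8 bp
  [36,47): 11 bp
  [47,50): 3 bp
  [50,60): 10 bp
  [60,64): 4 bp
  [64,84): 20 bp
  [84,95): 11 bp
  [95,102): 7 bp
  [102,106): 4 bp
  [106,123): 17 bp
  [123,130): 7 bp
  [130,132): 2 bp
  [132,136): 4 bp
  [136,146): 10 bp
  [146,156): 10 bp
  [156,168): 12 bp
  [168,180): 12 bp
  [180,184): 4 bp
  [184,192): 8 bp
  [192,202): 10 bp
  [202,209): 7 bp
  [209,218): 9 bp
  [218,221): 3 bp
  [221,246): 25 bp
  [246,253): 7 bp
  [253,256): 3 bp
  [256,273): 17 bp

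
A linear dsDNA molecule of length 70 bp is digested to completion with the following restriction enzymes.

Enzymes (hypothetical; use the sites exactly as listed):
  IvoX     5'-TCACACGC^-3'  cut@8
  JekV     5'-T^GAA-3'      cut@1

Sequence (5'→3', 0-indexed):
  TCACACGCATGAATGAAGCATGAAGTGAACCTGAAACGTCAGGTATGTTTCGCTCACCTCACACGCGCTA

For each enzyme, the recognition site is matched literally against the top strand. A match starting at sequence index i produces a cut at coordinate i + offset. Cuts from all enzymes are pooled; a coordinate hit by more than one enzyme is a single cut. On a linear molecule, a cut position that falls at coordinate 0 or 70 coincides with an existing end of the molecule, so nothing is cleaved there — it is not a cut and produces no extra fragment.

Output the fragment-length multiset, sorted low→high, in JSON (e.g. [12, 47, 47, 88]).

[2,4,4,5,6,7,8,34]

Per-enzyme occurrences:
  IvoX TCACACGC/8: at [0, 58] ⇒ [8, 66]
  JekV TGAA/1: at [9, 13, 20, 25, 31] ⇒ [10, 14, 21, 26, 32]

Pooled cuts: [8, 10, 14, 21, 26, 32, 66]

Fragments:
  [0,8): 8 bp
  [8,10): 2 bp
  [10,14): 4 bp
  [14,21): 7 bp
  [21,26): 5 bp
  [26,32): 6 bp
  [32,66): 34 bp
  [66,70): 4 bp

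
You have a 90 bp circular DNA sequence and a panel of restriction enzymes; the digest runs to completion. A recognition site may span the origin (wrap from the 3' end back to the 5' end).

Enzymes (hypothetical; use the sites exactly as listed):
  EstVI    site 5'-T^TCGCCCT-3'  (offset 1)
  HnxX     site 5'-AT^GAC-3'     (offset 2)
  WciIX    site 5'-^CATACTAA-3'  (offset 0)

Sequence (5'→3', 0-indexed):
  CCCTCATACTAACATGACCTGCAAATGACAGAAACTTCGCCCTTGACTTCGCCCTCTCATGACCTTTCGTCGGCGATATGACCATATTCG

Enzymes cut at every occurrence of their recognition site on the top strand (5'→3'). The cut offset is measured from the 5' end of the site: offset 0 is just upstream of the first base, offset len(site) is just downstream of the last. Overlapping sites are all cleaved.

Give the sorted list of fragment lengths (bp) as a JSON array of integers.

[7,8,10,11,11,12,12,19]

Site scan:
  EstVI TTCGCCCT/1: at [35, 47, 86] ⇒ [36, 48, 87]
  HnxX ATGAC/2: at [13, 24, 58, 77] ⇒ [15, 26, 60, 79]
  WciIX CATACTAA/0: at [4] ⇒ [4]

Pooled cuts: [4, 15, 26, 36, 48, 60, 79, 87]

Fragments:
  4→15: 11 bp
  15→26: 11 bp
  26→36: 10 bp
  36→48: 12 bp
  48→60: 12 bp
  60→79: 19 bp
  79→87: 8 bp
  87→4 (wrap): 90-87+4 = 7 bp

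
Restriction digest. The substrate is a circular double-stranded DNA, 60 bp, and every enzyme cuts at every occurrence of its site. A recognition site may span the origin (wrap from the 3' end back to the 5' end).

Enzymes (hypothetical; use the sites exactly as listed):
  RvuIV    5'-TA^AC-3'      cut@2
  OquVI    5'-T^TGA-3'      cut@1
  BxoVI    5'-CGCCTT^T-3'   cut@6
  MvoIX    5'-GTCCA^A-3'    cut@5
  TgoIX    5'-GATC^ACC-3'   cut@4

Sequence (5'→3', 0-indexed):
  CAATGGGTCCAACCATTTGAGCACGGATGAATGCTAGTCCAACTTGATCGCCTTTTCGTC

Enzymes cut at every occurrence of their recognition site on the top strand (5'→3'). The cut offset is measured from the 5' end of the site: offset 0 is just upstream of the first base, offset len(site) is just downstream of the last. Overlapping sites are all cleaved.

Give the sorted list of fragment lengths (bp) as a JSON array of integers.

Per-enzyme occurrences:
  RvuIV (TAAC, off=2): no sites
  OquVI TTGA/1: at [16, 43] ⇒ [17, 44]
  BxoVI CGCCTTT/6: at [48] ⇒ [54]
  MvoIX GTCCAA/5: at [6, 36, 57] ⇒ [2, 11, 41]
  TgoIX (GATCACC, off=4): no sites

Pooled cuts: [2, 11, 17, 41, 44, 54]

Fragment lengths:
  2→11: 9 bp
  11→17: 6 bp
  17→41: 24 bp
  41→44: 3 bp
  44→54: 10 bp
  54→2 (wrap): 60-54+2 = 8 bp

[3,6,8,9,10,24]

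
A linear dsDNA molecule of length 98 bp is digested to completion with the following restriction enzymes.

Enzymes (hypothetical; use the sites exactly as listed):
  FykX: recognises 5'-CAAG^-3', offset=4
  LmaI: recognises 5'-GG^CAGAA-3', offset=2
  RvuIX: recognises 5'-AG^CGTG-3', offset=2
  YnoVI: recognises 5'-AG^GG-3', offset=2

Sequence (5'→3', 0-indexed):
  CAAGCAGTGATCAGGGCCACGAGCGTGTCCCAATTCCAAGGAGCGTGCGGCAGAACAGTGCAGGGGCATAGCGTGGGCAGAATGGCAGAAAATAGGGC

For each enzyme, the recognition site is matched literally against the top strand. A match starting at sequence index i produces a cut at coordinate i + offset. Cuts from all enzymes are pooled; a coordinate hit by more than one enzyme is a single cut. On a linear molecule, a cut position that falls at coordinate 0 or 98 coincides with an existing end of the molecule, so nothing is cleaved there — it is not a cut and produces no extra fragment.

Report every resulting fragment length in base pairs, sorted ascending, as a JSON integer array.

Site scan:
  FykX (CAAG, off=4): starts [0, 36] → cuts [4, 40]
  LmaI (GGCAGAA, off=2): starts [48, 75, 83] → cuts [50, 77, 85]
  RvuIX (AGCGTG, off=2): starts [21, 41, 69] → cuts [23, 43, 71]
  YnoVI (AGGG, off=2): starts [12, 61, 93] → cuts [14, 63, 95]

All cut coordinates (distinct, sorted): [4, 14, 23, 40, 43, 50, 63, 71, 77, 85, 95]

Fragments:
  [0,4): 4 bp
  [4,14): 10 bp
  [14,23): 9 bp
  [23,40): 17 bp
  [40,43): 3 bp
  [43,50): 7 bp
  [50,63): 13 bp
  [63,71): 8 bp
  [71,77): 6 bp
  [77,85): 8 bp
  [85,95): 10 bp
  [95,98): 3 bp

[3,3,4,6,7,8,8,9,10,10,13,17]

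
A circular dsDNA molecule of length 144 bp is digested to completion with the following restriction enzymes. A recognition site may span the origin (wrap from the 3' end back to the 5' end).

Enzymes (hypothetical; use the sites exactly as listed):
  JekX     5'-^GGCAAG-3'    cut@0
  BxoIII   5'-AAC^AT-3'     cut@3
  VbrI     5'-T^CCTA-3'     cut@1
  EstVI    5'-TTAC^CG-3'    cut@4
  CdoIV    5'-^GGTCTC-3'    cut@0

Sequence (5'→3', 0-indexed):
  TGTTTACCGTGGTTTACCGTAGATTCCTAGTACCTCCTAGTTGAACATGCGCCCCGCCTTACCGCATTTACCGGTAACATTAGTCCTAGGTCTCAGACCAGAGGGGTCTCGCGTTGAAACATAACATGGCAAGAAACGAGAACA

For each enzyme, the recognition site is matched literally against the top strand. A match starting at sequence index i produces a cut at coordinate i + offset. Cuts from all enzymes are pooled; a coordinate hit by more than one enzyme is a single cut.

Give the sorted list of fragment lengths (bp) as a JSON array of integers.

[2,4,5,6,7,8,8,9,10,10,11,16,16,16,16]

Site scan:
  JekX (GGCAAG, off=0): starts [127] → cuts [127]
  BxoIII (AACAT, off=3): starts [43, 75, 117, 122, 140] → cuts [46, 78, 120, 125, 143]
  VbrI (TCCTA, off=1): starts [24, 34, 83] → cuts [25, 35, 84]
  EstVI (TTACCG, off=4): starts [3, 13, 58, 67] → cuts [7, 17, 62, 71]
  CdoIV (GGTCTC, off=0): starts [88, 104] → cuts [88, 104]

All cut coordinates (distinct, sorted): [7, 17, 25, 35, 46, 62, 71, 78, 84, 88, 104, 120, 125, 127, 143]

Fragment lengths:
  7→17: 10 bp
  17→25: 8 bp
  25→35: 10 bp
  35→46: 11 bp
  46→62: 16 bp
  62→71: 9 bp
  71→78: 7 bp
  78→84: 6 bp
  84→88: 4 bp
  88→104: 16 bp
  104→120: 16 bp
  120→125: 5 bp
  125→127: 2 bp
  127→143: 16 bp
  143→7 (wrap): 144-143+7 = 8 bp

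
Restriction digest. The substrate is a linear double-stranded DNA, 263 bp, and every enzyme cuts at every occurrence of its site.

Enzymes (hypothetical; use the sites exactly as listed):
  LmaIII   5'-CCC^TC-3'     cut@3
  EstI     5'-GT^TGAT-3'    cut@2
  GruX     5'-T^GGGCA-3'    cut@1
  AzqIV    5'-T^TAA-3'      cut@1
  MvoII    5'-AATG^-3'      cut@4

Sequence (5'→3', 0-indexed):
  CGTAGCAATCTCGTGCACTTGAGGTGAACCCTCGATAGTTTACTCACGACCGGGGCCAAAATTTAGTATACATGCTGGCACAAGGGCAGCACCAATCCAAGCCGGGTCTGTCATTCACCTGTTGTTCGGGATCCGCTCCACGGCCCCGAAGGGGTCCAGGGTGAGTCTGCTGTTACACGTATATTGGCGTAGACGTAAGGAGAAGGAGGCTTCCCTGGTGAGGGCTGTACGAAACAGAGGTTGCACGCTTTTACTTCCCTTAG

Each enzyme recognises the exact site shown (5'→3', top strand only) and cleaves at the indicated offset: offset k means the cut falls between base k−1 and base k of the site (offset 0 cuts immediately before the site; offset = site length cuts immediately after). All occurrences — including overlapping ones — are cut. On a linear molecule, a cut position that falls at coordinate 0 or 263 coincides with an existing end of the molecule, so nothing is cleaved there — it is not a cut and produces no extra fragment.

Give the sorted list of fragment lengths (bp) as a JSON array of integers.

[31,232]

Scan for sites:
  LmaIII (CCCTC, off=3): starts [28] → cuts [31]
  EstI (GTTGAT, off=2): no sites
  GruX (TGGGCA, off=1): no sites
  AzqIV (TTAA, off=1): no sites
  MvoII (AATG, off=4): no sites

Pooled cuts: [31]

Fragment lengths:
  [0,31): 31 bp
  [31,263): 232 bp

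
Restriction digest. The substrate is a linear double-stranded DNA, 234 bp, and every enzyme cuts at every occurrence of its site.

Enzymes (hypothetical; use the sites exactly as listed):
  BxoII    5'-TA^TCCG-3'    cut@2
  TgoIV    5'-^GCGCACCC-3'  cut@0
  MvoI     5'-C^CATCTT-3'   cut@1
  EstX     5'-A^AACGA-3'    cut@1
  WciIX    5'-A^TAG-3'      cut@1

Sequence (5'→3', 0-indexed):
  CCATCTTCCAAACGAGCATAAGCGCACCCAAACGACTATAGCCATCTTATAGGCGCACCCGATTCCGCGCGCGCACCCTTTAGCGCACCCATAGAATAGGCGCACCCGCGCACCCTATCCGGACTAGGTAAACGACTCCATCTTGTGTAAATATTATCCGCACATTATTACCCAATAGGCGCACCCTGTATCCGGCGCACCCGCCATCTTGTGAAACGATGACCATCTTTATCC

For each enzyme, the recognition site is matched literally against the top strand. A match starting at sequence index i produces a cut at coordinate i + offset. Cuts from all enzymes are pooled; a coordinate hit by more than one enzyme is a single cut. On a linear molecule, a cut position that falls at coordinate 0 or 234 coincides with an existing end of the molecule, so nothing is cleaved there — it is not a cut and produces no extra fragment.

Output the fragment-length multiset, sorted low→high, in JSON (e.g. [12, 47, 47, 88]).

Site scan:
  BxoII (TATCCG, off=2): starts [115, 154, 188] → cuts [117, 156, 190]
  TgoIV (GCGCACCC, off=0): starts [21, 52, 70, 82, 99, 107, 178, 194] → cuts [21, 52, 70, 82, 99, 107, 178, 194]
  MvoI (CCATCTT, off=1): starts [0, 41, 137, 203, 222] → cuts [1, 42, 138, 204, 223]
  EstX (AAACGA, off=1): starts [9, 29, 129, 213] → cuts [10, 30, 130, 214]
  WciIX (ATAG, off=1): starts [37, 48, 90, 95, 174] → cuts [38, 49, 91, 96, 175]

All cut coordinates (distinct, sorted): [1, 10, 21, 30, 38, 42, 49, 52, 70, 82, 91, 96, 99, 107, 117, 130, 138, 156, 175, 178, 190, 194, 204, 214, 223]

Fragments:
  [0,1): 1 bp
  [1,10): 9 bp
  [10,21): 11 bp
  [21,30): 9 bp
  [30,38): 8 bp
  [38,42): 4 bp
  [42,49): 7 bp
  [49,52): 3 bp
  [52,70): 18 bp
  [70,82): 12 bp
  [82,91): 9 bp
  [91,96): 5 bp
  [96,99): 3 bp
  [99,107): 8 bp
  [107,117): 10 bp
  [117,130): 13 bp
  [130,138): 8 bp
  [138,156): 18 bp
  [156,175): 19 bp
  [175,178): 3 bp
  [178,190): 12 bp
  [190,194): 4 bp
  [194,204): 10 bp
  [204,214): 10 bp
  [214,223): 9 bp
  [223,234): 11 bp

[1,3,3,3,4,4,5,7,8,8,8,9,9,9,9,10,10,10,11,11,12,12,13,18,18,19]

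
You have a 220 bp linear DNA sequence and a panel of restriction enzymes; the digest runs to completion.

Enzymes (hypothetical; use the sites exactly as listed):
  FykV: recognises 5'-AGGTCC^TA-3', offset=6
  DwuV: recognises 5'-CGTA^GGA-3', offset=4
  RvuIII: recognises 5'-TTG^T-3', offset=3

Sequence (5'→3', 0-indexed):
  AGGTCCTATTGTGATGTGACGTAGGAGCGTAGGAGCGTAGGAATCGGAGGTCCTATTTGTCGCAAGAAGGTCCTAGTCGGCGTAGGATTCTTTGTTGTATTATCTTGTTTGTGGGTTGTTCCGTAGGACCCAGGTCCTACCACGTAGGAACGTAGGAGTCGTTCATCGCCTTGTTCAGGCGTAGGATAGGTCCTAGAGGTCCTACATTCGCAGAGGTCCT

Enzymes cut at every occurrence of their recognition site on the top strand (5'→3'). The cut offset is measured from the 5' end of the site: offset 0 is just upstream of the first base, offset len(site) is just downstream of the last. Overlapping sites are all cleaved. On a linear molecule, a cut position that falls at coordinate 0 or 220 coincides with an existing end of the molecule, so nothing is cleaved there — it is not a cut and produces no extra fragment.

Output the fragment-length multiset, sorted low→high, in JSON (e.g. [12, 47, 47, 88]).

[3,4,5,6,6,7,7,8,8,8,9,9,10,10,10,10,11,12,12,14,14,18,19]

Per-enzyme occurrences:
  FykV (AGGTCCTA, off=6): starts [0, 47, 67, 131, 187, 196] → cuts [6, 53, 73, 137, 193, 202]
  DwuV (CGTAGGA, off=4): starts [19, 27, 35, 80, 121, 142, 150, 179] → cuts [23, 31, 39, 84, 125, 146, 154, 183]
  RvuIII (TTGT, off=3): starts [8, 56, 91, 94, 104, 108, 115, 170] → cuts [11, 59, 94, 97, 107, 111, 118, 173]

Pooled cuts: [6, 11, 23, 31, 39, 53, 59, 73, 84, 94, 97, 107, 111, 118, 125, 137, 146, 154, 173, 183, 193, 202]

Fragment lengths:
  [0,6): 6 bp
  [6,11): 5 bp
  [11,23): 12 bp
  [23,31): 8 bp
  [31,39): 8 bp
  [39,53): 14 bp
  [53,59): 6 bp
  [59,73): 14 bp
  [73,84): 11 bp
  [84,94): 10 bp
  [94,97): 3 bp
  [97,107): 10 bp
  [107,111): 4 bp
  [111,118): 7 bp
  [118,125): 7 bp
  [125,137): 12 bp
  [137,146): 9 bp
  [146,154): 8 bp
  [154,173): 19 bp
  [173,183): 10 bp
  [183,193): 10 bp
  [193,202): 9 bp
  [202,220): 18 bp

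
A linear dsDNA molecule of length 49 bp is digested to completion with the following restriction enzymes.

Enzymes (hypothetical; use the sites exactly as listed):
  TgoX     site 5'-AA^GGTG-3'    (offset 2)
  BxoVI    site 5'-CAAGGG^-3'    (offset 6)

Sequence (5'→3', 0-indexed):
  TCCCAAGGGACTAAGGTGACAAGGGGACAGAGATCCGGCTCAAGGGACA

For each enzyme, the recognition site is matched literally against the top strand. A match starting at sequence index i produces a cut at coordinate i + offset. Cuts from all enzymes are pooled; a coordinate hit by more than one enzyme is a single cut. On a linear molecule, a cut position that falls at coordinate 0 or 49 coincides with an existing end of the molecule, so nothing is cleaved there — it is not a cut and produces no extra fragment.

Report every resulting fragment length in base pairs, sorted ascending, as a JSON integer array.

Scan for sites:
  TgoX (AAGGTG, off=2): starts [12] → cuts [14]
  BxoVI (CAAGGG, off=6): starts [3, 19, 40] → cuts [9, 25, 46]

All cut coordinates (distinct, sorted): [9, 14, 25, 46]

Fragments:
  [0,9): 9 bp
  [9,14): 5 bp
  [14,25): 11 bp
  [25,46): 21 bp
  [46,49): 3 bp

[3,5,9,11,21]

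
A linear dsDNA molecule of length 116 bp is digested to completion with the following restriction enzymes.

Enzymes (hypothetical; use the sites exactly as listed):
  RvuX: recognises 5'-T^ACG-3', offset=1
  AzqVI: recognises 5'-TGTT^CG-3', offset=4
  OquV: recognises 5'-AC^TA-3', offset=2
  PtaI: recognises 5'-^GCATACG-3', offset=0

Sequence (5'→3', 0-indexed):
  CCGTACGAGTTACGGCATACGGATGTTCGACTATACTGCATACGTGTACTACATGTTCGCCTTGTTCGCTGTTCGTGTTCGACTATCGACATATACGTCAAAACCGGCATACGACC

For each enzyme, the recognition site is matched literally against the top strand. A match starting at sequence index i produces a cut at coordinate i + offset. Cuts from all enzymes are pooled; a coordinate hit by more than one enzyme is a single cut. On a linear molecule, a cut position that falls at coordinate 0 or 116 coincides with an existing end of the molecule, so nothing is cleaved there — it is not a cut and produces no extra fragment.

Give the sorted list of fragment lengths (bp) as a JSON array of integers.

[3,4,4,4,4,4,4,6,6,6,7,7,8,8,9,9,11,12]

Per-enzyme occurrences:
  RvuX (TACG, off=1): starts [3, 10, 17, 40, 93, 109] → cuts [4, 11, 18, 41, 94, 110]
  AzqVI (TGTTCG, off=4): starts [23, 53, 62, 69, 75] → cuts [27, 57, 66, 73, 79]
  OquV (ACTA, off=2): starts [29, 47, 81] → cuts [31, 49, 83]
  PtaI (GCATACG, off=0): starts [14, 37, 106] → cuts [14, 37, 106]

All cut coordinates (distinct, sorted): [4, 11, 14, 18, 27, 31, 37, 41, 49, 57, 66, 73, 79, 83, 94, 106, 110]

Fragment lengths:
  [0,4): 4 bp
  [4,11): 7 bp
  [11,14): 3 bp
  [14,18): 4 bp
  [18,27): 9 bp
  [27,31): 4 bp
  [31,37): 6 bp
  [37,41): 4 bp
  [41,49): 8 bp
  [49,57): 8 bp
  [57,66): 9 bp
  [66,73): 7 bp
  [73,79): 6 bp
  [79,83): 4 bp
  [83,94): 11 bp
  [94,106): 12 bp
  [106,110): 4 bp
  [110,116): 6 bp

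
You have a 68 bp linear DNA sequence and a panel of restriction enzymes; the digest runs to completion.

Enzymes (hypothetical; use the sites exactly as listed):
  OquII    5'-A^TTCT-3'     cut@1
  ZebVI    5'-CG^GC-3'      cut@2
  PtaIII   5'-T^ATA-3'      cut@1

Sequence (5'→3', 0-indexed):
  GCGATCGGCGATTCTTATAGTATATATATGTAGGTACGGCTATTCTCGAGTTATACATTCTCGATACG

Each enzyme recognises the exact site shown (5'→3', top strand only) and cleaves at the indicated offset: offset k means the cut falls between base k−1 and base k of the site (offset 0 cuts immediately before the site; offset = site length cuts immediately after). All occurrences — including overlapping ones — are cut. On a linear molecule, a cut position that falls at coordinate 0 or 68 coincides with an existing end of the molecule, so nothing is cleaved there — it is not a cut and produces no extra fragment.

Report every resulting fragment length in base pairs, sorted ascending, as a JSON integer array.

[2,2,4,4,5,5,5,7,10,11,13]

Site scan:
  OquII (ATTCT, off=1): starts [10, 41, 56] → cuts [11, 42, 57]
  ZebVI (CGGC, off=2): starts [5, 36] → cuts [7, 38]
  PtaIII (TATA, off=1): starts [15, 20, 22, 24, 51] → cuts [16, 21, 23, 25, 52]

All cut coordinates (distinct, sorted): [7, 11, 16, 21, 23, 25, 38, 42, 52, 57]

Fragments:
  [0,7): 7 bp
  [7,11): 4 bp
  [11,16): 5 bp
  [16,21): 5 bp
  [21,23): 2 bp
  [23,25): 2 bp
  [25,38): 13 bp
  [38,42): 4 bp
  [42,52): 10 bp
  [52,57): 5 bp
  [57,68): 11 bp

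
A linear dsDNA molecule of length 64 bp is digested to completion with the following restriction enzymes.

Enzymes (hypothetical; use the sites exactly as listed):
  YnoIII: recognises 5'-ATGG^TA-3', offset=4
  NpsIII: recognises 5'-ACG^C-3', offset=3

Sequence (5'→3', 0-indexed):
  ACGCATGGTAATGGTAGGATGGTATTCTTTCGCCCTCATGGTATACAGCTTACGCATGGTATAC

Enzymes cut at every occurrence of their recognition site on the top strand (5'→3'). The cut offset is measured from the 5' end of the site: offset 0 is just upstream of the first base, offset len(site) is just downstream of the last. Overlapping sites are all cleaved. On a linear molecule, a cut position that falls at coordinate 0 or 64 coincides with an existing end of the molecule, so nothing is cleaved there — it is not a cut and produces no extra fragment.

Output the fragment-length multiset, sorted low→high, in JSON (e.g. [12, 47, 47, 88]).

Site scan:
  YnoIII (ATGGTA, off=4): starts [4, 10, 18, 37, 55] → cuts [8, 14, 22, 41, 59]
  NpsIII (ACGC, off=3): starts [0, 51] → cuts [3, 54]

Pooled cuts: [3, 8, 14, 22, 41, 54, 59]

Fragment lengths:
  [0,3): 3 bp
  [3,8): 5 bp
  [8,14): 6 bp
  [14,22): 8 bp
  [22,41): 19 bp
  [41,54): 13 bp
  [54,59): 5 bp
  [59,64): 5 bp

[3,5,5,5,6,8,13,19]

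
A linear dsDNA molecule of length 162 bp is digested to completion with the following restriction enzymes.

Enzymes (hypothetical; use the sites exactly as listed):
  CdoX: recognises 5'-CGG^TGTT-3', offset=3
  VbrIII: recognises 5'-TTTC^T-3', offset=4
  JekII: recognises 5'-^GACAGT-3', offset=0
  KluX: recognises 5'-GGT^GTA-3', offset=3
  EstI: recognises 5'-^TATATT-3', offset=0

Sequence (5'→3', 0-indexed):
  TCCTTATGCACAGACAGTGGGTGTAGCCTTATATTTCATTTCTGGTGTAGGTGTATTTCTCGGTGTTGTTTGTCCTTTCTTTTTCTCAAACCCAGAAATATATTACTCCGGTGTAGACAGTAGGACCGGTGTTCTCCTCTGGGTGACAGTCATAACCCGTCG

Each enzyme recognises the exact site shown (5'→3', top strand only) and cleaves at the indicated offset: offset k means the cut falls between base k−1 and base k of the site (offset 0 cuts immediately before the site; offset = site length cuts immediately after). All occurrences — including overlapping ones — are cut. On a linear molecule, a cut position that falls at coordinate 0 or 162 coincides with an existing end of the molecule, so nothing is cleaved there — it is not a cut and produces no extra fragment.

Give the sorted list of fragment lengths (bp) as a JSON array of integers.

Scan for sites:
  CdoX (CGGTGTT, off=3): starts [60, 126] → cuts [63, 129]
  VbrIII (TTTCT, off=4): starts [38, 55, 75, 81] → cuts [42, 59, 79, 85]
  JekII (GACAGT, off=0): starts [12, 115, 144] → cuts [12, 115, 144]
  KluX (GGTGTA, off=3): starts [19, 43, 49, 109] → cuts [22, 46, 52, 112]
  EstI (TATATT, off=0): starts [29, 98] → cuts [29, 98]

All cut coordinates (distinct, sorted): [12, 22, 29, 42, 46, 52, 59, 63, 79, 85, 98, 112, 115, 129, 144]

Fragment lengths:
  [0,12): 12 bp
  [12,22): 10 bp
  [22,29): 7 bp
  [29,42): 13 bp
  [42,46): 4 bp
  [46,52): 6 bp
  [52,59): 7 bp
  [59,63): 4 bp
  [63,79): 16 bp
  [79,85): 6 bp
  [85,98): 13 bp
  [98,112): 14 bp
  [112,115): 3 bp
  [115,129): 14 bp
  [129,144): 15 bp
  [144,162): 18 bp

[3,4,4,6,6,7,7,10,12,13,13,14,14,15,16,18]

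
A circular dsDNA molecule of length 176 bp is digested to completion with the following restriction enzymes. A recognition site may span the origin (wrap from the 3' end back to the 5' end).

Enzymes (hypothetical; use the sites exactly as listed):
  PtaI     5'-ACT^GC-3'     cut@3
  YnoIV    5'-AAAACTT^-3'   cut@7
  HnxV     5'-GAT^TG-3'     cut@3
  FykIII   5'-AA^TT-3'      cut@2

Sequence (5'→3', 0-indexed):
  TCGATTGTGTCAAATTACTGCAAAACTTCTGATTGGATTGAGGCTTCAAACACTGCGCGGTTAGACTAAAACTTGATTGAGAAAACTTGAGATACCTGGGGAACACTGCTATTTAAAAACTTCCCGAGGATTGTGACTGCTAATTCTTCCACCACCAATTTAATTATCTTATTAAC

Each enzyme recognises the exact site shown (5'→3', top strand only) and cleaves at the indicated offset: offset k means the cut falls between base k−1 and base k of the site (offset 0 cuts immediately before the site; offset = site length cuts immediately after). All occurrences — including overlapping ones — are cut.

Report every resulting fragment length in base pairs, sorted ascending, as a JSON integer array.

Scan for sites:
  PtaI ACTGC/3: at [16, 51, 104, 135] ⇒ [19, 54, 107, 138]
  YnoIV AAAACTT/7: at [21, 67, 81, 115] ⇒ [28, 74, 88, 122]
  HnxV GATTG/3: at [2, 30, 35, 74, 128] ⇒ [5, 33, 38, 77, 131]
  FykIII AATT/2: at [12, 141, 156, 161] ⇒ [14, 143, 158, 163]

Pooled cuts: [5, 14, 19, 28, 33, 38, 54, 74, 77, 88, 107, 122, 131, 138, 143, 158, 163]

Fragments:
  5→14: 9 bp
  14→19: 5 bp
  19→28: 9 bp
  28→33: 5 bp
  33→38: 5 bp
  38→54: 16 bp
  54→74: 20 bp
  74→77: 3 bp
  77→88: 11 bp
  88→107: 19 bp
  107→122: 15 bp
  122→131: 9 bp
  131→138: 7 bp
  138→143: 5 bp
  143→158: 15 bp
  158→163: 5 bp
  163→5 (wrap): 176-163+5 = 18 bp

[3,5,5,5,5,5,7,9,9,9,11,15,15,16,18,19,20]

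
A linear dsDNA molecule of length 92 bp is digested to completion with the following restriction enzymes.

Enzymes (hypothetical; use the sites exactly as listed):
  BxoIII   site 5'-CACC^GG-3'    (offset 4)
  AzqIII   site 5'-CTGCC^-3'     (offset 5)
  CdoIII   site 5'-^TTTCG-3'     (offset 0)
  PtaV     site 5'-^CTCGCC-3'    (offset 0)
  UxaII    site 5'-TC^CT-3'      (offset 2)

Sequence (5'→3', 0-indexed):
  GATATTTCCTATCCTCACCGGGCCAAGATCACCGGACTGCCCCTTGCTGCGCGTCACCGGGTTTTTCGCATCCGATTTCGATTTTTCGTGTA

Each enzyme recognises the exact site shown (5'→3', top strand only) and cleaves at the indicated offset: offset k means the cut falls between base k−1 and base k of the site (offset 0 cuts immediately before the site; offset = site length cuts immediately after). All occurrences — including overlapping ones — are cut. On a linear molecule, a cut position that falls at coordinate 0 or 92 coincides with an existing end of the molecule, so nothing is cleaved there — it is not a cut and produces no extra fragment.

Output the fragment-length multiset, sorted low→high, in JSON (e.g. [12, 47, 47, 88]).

[5,5,6,8,8,8,9,12,14,17]

Scan for sites:
  BxoIII (CACCGG, off=4): starts [15, 29, 54] → cuts [19, 33, 58]
  AzqIII (CTGCC, off=5): starts [36] → cuts [41]
  CdoIII (TTTCG, off=0): starts [63, 75, 83] → cuts [63, 75, 83]
  PtaV (CTCGCC, off=0): no sites
  UxaII (TCCT, off=2): starts [6, 11] → cuts [8, 13]

All cut coordinates (distinct, sorted): [8, 13, 19, 33, 41, 58, 63, 75, 83]

Fragment lengths:
  [0,8): 8 bp
  [8,13): 5 bp
  [13,19): 6 bp
  [19,33): 14 bp
  [33,41): 8 bp
  [41,58): 17 bp
  [58,63): 5 bp
  [63,75): 12 bp
  [75,83): 8 bp
  [83,92): 9 bp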